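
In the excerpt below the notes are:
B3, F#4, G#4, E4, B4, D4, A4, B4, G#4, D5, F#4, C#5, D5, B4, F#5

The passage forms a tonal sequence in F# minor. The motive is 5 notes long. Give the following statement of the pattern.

A4 E5 F#5 D5 A5

The 5-note cells begin on B3, D4, F#4 — each up a 3rd from the last.
So cell 4 is A4 E5 F#5 D5 A5.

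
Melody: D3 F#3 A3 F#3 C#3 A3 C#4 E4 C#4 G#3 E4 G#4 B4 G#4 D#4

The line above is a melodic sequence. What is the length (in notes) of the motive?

15 notes total. Splitting into 3 groups of 5:
D3 F#3 A3 F#3 C#3 | A3 C#4 E4 C#4 G#3 | E4 G#4 B4 G#4 D#4
Each cell is the previous one up a 5th — so the unit is 5 notes.

5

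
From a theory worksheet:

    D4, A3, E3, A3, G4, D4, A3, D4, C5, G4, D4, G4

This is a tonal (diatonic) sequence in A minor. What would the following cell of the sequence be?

F5 C5 G4 C5

With a 4-note motive the entries are D4, G4, C5, each up a 4th from the previous.
So cell 4 is F5 C5 G4 C5.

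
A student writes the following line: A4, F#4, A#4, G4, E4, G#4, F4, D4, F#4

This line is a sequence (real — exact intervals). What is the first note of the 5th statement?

Unit = 3 notes; the statements start on A4, G4, F4, moving down a 2nd each time.
Continuing: Eb4 → Db4. Statement 5 starts on Db4.

Db4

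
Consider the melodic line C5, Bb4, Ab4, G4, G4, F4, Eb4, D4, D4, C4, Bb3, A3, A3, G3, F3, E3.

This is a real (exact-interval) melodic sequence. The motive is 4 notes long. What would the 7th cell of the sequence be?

F#2 E2 D2 C#2

With a 4-note motive the entries are C5, G4, D4, A3, each down a 4th from the previous.
Extending down a 4th: E3 → B2 → F#2.
Statement 7 starts on F#2 and keeps the same exact contour: F#2 E2 D2 C#2.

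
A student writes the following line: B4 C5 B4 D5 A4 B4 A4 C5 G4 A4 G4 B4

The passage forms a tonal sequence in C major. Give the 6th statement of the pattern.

The 4-note cells begin on B4, A4, G4 — each down a 2nd from the last.
Extending down a 2nd: F4 → E4 → D4.
Statement 6 starts on D4 and keeps the same diatonic contour: D4 E4 D4 F4.

D4 E4 D4 F4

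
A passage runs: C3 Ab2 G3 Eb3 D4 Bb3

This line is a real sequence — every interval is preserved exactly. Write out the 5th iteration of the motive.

Taking 2-note groups, the heads are C3, G3, D4: the pattern moves up a 5th.
Carrying on: A4 → E5.
Statement 5 starts on E5 and keeps the same exact contour: E5 C5.

E5 C5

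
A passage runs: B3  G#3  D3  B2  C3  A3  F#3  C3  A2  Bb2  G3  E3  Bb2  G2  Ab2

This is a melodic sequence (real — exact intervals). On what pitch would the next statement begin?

Taking 5-note groups, the heads are B3, A3, G3: the pattern moves down a 2nd.
One more step down a 2nd gives F3.

F3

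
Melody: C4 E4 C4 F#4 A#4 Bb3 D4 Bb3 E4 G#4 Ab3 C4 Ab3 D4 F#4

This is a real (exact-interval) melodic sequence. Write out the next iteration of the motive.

Gb3 Bb3 Gb3 C4 E4

Unit = 5 notes; the statements start on C4, Bb3, Ab3, moving down a 2nd each time.
From Gb3 the exact shape gives Gb3 Bb3 Gb3 C4 E4.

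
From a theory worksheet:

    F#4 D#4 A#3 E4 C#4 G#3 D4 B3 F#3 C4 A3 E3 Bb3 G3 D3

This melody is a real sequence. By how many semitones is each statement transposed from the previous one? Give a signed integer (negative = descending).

-2

The 3-note cells begin on F#4, E4, D4, C4, Bb3 — each down a 2nd from the last.
F#4 to E4 spans -2 semitones.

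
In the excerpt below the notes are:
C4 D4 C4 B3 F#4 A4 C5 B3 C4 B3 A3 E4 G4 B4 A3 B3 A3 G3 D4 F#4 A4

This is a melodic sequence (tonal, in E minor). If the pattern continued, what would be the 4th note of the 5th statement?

E3

With 7-note cells, note 4 of each statement runs B3, A3, G3.
Each moves down a 2nd. Continuing: F#3 → E3.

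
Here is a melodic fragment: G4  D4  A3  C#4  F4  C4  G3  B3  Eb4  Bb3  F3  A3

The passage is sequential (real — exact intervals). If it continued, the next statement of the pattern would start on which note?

Db4

With a 4-note motive the entries are G4, F4, Eb4, each down a 2nd from the previous.
The next head, down a 2nd from Eb4, is Db4.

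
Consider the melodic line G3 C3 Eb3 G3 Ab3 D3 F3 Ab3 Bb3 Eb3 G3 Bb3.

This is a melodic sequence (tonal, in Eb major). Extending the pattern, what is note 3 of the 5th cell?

Bb3

With 4-note cells, note 3 of each statement runs Eb3, F3, G3.
Each moves up a 2nd. Continuing: Ab3 → Bb3.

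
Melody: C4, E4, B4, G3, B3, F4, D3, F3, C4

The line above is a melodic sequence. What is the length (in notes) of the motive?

Try groups of 3 (3 cells in 9 notes):
C4 E4 B4 | G3 B3 F4 | D3 F3 C4
Each cell is the previous one down a 4th — so the unit is 3 notes.

3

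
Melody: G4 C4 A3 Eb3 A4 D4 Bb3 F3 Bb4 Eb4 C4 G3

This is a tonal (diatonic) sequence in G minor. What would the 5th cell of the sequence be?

With a 4-note motive the entries are G4, A4, Bb4, each up a 2nd from the previous.
Carrying on: C5 → D5.
From D5 the diatonic shape gives D5 G4 Eb4 Bb3.

D5 G4 Eb4 Bb3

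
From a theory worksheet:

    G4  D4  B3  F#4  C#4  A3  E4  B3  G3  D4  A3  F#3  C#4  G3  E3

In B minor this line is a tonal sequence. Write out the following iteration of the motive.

Taking 3-note groups, the heads are G4, F#4, E4, D4, C#4: the pattern moves down a 2nd.
So cell 6 is B3 F#3 D3.

B3 F#3 D3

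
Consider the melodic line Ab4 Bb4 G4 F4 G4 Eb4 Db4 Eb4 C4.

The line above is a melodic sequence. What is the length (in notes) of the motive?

There are 9 notes; a 3-note unit gives 3 cells:
Ab4 Bb4 G4 | F4 G4 Eb4 | Db4 Eb4 C4
Every group is a transposition down a 3rd of the one before; no shorter unit works.

3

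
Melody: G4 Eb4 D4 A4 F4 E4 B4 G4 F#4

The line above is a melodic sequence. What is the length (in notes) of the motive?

9 notes total. Splitting into 3 groups of 3:
G4 Eb4 D4 | A4 F4 E4 | B4 G4 F#4
Each cell is the previous one up a 2nd — so the unit is 3 notes.

3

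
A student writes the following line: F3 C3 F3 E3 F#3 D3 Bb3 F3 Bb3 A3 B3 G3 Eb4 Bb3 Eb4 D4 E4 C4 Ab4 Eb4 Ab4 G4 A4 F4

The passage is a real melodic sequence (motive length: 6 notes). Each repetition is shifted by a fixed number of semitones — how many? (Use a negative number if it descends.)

With a 6-note motive the entries are F3, Bb3, Eb4, Ab4, each up a 4th from the previous.
F3 to Bb3 spans +5 semitones.

5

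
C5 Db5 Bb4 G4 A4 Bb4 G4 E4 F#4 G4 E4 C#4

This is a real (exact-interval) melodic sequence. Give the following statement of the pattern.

D#4 E4 C#4 A#3

Taking 4-note groups, the heads are C5, A4, F#4: the pattern moves down a 3rd.
From D#4 the exact shape gives D#4 E4 C#4 A#3.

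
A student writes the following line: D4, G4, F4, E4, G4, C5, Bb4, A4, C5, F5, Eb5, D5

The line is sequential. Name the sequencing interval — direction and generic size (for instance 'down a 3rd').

up a 4th

Taking 4-note groups, the heads are D4, G4, C5: the pattern moves up a 4th.
From D4 to G4: up a 4th.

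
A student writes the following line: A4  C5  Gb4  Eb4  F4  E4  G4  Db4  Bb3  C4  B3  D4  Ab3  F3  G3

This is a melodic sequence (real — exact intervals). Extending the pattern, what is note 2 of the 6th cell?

The unit is 5 notes. Position-2 pitches of the 3 shown cells: C5, G4, D4.
Carrying that down a 4th forward: A3 → E3 → B2.

B2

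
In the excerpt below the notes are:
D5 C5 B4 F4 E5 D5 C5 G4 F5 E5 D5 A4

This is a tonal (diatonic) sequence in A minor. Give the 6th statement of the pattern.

Taking 4-note groups, the heads are D5, E5, F5: the pattern moves up a 2nd.
Carrying on: G5 → A5 → B5.
Statement 6 starts on B5 and keeps the same diatonic contour: B5 A5 G5 D5.

B5 A5 G5 D5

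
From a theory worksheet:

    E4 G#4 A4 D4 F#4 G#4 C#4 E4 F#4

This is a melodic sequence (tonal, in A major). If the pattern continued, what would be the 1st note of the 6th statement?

G#3

With 3-note cells, note 1 of each statement runs E4, D4, C#4.
Each moves down a 2nd. Continuing: B3 → A3 → G#3.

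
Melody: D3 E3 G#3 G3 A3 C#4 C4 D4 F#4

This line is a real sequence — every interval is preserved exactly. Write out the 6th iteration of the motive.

Taking 3-note groups, the heads are D3, G3, C4: the pattern moves up a 4th.
Extending up a 4th: F4 → Bb4 → Eb5.
So cell 6 is Eb5 F5 A5.

Eb5 F5 A5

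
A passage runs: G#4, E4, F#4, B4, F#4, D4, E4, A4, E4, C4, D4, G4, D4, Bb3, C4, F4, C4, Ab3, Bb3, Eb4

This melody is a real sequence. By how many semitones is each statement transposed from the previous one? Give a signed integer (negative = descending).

-2

With a 4-note motive the entries are G#4, F#4, E4, D4, C4, each down a 2nd from the previous.
Counting half-steps from G#4 to F#4: -2.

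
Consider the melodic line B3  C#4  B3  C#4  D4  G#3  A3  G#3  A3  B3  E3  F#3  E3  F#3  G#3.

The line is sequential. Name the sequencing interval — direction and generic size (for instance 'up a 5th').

down a 3rd

Unit = 5 notes; the statements start on B3, G#3, E3, moving down a 3rd each time.
B3 to G#3 is down a 3rd.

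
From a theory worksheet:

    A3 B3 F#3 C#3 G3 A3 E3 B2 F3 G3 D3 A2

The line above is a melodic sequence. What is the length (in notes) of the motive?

4

Try groups of 4 (3 cells in 12 notes):
A3 B3 F#3 C#3 | G3 A3 E3 B2 | F3 G3 D3 A2
Every group is a transposition down a 2nd of the one before; no shorter unit works.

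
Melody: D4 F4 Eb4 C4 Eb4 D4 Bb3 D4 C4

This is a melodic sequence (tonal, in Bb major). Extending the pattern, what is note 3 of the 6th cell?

The unit is 3 notes. Position-3 pitches of the 3 shown cells: Eb4, D4, C4.
Extending down a 2nd: Bb3 → A3 → G3.

G3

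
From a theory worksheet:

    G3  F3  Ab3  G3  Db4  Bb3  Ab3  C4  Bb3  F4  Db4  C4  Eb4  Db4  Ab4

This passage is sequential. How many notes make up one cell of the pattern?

There are 15 notes; a 5-note unit gives 3 cells:
G3 F3 Ab3 G3 Db4 | Bb3 Ab3 C4 Bb3 F4 | Db4 C4 Eb4 Db4 Ab4
Every group is a transposition up a 3rd of the one before; no shorter unit works.

5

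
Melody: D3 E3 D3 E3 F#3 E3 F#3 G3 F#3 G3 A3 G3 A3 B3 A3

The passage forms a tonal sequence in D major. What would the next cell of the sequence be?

B3 C#4 B3

Taking 3-note groups, the heads are D3, E3, F#3, G3, A3: the pattern moves up a 2nd.
Statement 6 starts on B3 and keeps the same diatonic contour: B3 C#4 B3.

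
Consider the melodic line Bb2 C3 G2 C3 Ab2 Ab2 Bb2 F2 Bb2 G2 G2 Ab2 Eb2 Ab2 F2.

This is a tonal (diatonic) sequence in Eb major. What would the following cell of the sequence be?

F2 G2 D2 G2 Eb2

The 5-note cells begin on Bb2, Ab2, G2 — each down a 2nd from the last.
Statement 4 starts on F2 and keeps the same diatonic contour: F2 G2 D2 G2 Eb2.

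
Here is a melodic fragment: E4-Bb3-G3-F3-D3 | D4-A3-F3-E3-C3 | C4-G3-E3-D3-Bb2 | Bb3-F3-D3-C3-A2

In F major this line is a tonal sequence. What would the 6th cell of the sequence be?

G3 D3 Bb2 A2 F2

Taking 5-note groups, the heads are E4, D4, C4, Bb3: the pattern moves down a 2nd.
Carrying on: A3 → G3.
So cell 6 is G3 D3 Bb2 A2 F2.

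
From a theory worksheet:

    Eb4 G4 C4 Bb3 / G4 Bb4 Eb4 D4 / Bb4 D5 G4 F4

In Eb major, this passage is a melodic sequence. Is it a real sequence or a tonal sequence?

Every note is diatonic to Eb major.
Cell 1 has +4 semitones from note 1 to 2, but cell 2 has +3 — the interval quality changes while the contour stays the same, which is the hallmark of a tonal sequence.

tonal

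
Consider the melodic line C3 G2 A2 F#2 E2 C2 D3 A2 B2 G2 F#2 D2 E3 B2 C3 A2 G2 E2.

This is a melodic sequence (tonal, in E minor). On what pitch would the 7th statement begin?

B3

Taking 6-note groups, the heads are C3, D3, E3: the pattern moves up a 2nd.
Extending the heads up a 2nd: F#3 → G3 → A3 → B3.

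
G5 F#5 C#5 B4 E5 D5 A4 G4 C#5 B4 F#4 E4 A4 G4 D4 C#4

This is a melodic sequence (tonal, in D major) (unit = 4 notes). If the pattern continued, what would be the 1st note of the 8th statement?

The unit is 4 notes. Position-1 pitches of the 4 shown cells: G5, E5, C#5, A4.
Extending down a 3rd: F#4 → D4 → B3 → G3.

G3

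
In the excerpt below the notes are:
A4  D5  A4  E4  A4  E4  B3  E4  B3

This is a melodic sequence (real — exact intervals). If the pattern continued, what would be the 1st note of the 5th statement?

C#3

With 3-note cells, note 1 of each statement runs A4, E4, B3.
Carrying that down a 4th forward: F#3 → C#3.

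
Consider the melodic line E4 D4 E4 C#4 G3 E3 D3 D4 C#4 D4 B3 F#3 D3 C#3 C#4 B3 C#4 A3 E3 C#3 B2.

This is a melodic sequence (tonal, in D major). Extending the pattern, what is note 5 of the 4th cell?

D3

The unit is 7 notes. Position-5 pitches of the 3 shown cells: G3, F#3, E3.
One more down a 2nd gives D3.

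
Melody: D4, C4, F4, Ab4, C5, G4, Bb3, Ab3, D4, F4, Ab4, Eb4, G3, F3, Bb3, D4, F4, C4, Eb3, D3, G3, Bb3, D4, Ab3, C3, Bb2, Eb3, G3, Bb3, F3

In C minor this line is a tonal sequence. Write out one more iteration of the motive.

Unit = 6 notes; the statements start on D4, Bb3, G3, Eb3, C3, moving down a 3rd each time.
From Ab2 the diatonic shape gives Ab2 G2 C3 Eb3 G3 D3.

Ab2 G2 C3 Eb3 G3 D3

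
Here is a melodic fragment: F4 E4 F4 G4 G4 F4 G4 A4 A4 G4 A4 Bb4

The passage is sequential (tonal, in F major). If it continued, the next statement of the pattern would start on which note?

Unit = 4 notes; the statements start on F4, G4, A4, moving up a 2nd each time.
One more step up a 2nd gives Bb4.

Bb4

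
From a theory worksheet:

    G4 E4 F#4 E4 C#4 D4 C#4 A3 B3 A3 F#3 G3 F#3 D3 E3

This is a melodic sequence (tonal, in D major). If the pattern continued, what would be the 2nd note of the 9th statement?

The unit is 3 notes. Position-2 pitches of the 5 shown cells: E4, C#4, A3, F#3, D3.
Carrying that down a 3rd forward: B2 → G2 → E2 → C#2.

C#2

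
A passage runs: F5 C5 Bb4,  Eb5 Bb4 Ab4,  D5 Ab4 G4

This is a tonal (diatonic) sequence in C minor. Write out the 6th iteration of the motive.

Ab4 Eb4 D4

Unit = 3 notes; the statements start on F5, Eb5, D5, moving down a 2nd each time.
Extending down a 2nd: C5 → Bb4 → Ab4.
Statement 6 starts on Ab4 and keeps the same diatonic contour: Ab4 Eb4 D4.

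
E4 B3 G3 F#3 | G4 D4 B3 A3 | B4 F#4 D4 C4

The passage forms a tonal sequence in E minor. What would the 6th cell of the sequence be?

A5 E5 C5 B4

Unit = 4 notes; the statements start on E4, G4, B4, moving up a 3rd each time.
Continuing the starts: D5 → F#5 → A5.
Statement 6 starts on A5 and keeps the same diatonic contour: A5 E5 C5 B4.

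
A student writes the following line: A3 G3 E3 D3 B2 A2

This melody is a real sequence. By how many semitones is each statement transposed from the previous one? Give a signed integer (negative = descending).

-5

Taking 2-note groups, the heads are A3, E3, B2: the pattern moves down a 4th.
A3→E3 is 52 − 57 = -5 semitones.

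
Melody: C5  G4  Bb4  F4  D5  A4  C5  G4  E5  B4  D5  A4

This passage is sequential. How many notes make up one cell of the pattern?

4

There are 12 notes; a 4-note unit gives 3 cells:
C5 G4 Bb4 F4 | D5 A4 C5 G4 | E5 B4 D5 A4
Each cell is the previous one up a 2nd — so the unit is 4 notes.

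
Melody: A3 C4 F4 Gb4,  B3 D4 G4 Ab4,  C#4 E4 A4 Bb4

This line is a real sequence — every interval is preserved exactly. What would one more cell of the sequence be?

The 4-note cells begin on A3, B3, C#4 — each up a 2nd from the last.
So cell 4 is D#4 F#4 B4 C5.

D#4 F#4 B4 C5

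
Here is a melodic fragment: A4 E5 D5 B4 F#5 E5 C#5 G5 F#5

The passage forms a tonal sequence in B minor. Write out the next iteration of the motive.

Unit = 3 notes; the statements start on A4, B4, C#5, moving up a 2nd each time.
From D5 the diatonic shape gives D5 A5 G5.

D5 A5 G5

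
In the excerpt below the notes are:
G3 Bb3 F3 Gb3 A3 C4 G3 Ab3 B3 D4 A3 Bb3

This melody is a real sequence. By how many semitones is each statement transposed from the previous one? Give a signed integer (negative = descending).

2

Taking 4-note groups, the heads are G3, A3, B3: the pattern moves up a 2nd.
G3 to A3 spans +2 semitones.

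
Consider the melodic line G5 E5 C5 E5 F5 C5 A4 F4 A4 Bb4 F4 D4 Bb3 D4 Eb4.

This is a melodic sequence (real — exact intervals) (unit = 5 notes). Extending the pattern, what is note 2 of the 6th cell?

F2

Grouping in 5s, the 2nd note of each cell is E5, A4, D4.
Extending down a 5th: G3 → C3 → F2.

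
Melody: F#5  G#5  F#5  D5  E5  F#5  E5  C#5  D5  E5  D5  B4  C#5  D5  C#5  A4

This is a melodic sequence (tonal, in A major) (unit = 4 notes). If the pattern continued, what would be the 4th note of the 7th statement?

With 4-note cells, note 4 of each statement runs D5, C#5, B4, A4.
Carrying that down a 2nd forward: G#4 → F#4 → E4.

E4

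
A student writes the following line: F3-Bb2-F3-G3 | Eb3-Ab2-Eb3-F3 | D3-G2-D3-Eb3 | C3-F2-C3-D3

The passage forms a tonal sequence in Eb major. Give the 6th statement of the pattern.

The 4-note cells begin on F3, Eb3, D3, C3 — each down a 2nd from the last.
Carrying on: Bb2 → Ab2.
From Ab2 the diatonic shape gives Ab2 D2 Ab2 Bb2.

Ab2 D2 Ab2 Bb2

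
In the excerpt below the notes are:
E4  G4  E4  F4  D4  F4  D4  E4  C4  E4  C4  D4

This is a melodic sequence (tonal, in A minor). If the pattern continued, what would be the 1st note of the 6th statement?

G3

The unit is 4 notes. Position-1 pitches of the 3 shown cells: E4, D4, C4.
Extending down a 2nd: B3 → A3 → G3.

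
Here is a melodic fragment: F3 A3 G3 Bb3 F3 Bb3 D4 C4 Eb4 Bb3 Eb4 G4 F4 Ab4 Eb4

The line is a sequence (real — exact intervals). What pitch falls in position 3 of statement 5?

Eb5

The unit is 5 notes. Position-3 pitches of the 3 shown cells: G3, C4, F4.
Each moves up a 4th. Continuing: Bb4 → Eb5.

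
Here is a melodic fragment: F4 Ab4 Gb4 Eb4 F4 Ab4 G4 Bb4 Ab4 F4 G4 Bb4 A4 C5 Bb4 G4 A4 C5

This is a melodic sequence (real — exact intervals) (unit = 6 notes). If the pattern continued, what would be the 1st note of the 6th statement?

Grouping in 6s, the 1st note of each cell is F4, G4, A4.
Extending up a 2nd: B4 → C#5 → D#5.

D#5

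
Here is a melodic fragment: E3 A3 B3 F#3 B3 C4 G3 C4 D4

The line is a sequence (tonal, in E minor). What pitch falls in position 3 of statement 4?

E4

With 3-note cells, note 3 of each statement runs B3, C4, D4.
From D4, up a 2nd gives E4.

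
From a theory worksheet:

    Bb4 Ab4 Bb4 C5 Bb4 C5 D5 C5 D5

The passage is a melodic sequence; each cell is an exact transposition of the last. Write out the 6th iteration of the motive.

G#5 F#5 G#5

The 3-note cells begin on Bb4, C5, D5 — each up a 2nd from the last.
Extending up a 2nd: E5 → F#5 → G#5.
From G#5 the exact shape gives G#5 F#5 G#5.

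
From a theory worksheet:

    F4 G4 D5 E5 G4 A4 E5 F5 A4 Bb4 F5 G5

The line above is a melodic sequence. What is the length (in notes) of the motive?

4

12 notes total. Splitting into 3 groups of 4:
F4 G4 D5 E5 | G4 A4 E5 F5 | A4 Bb4 F5 G5
Every group is a transposition up a 2nd of the one before; no shorter unit works.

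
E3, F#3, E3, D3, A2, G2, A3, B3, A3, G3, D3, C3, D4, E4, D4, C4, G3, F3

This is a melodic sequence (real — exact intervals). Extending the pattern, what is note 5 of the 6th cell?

Bb4

Grouping in 6s, the 5th note of each cell is A2, D3, G3.
Carrying that up a 4th forward: C4 → F4 → Bb4.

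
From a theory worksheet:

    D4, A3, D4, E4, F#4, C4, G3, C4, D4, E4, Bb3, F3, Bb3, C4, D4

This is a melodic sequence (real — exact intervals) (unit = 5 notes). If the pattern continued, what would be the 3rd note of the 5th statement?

Gb3

The unit is 5 notes. Position-3 pitches of the 3 shown cells: D4, C4, Bb3.
Each moves down a 2nd. Continuing: Ab3 → Gb3.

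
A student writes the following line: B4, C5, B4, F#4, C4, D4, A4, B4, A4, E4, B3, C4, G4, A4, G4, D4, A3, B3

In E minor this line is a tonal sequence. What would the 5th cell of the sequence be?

Unit = 6 notes; the statements start on B4, A4, G4, moving down a 2nd each time.
Continuing the starts: F#4 → E4.
From E4 the diatonic shape gives E4 F#4 E4 B3 F#3 G3.

E4 F#4 E4 B3 F#3 G3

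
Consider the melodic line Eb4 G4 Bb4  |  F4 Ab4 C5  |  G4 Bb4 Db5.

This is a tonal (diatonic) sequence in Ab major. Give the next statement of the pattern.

With a 3-note motive the entries are Eb4, F4, G4, each up a 2nd from the previous.
Statement 4 starts on Ab4 and keeps the same diatonic contour: Ab4 C5 Eb5.

Ab4 C5 Eb5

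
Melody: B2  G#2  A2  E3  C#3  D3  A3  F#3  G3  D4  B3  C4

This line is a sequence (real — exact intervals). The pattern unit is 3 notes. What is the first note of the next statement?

G4

Unit = 3 notes; the statements start on B2, E3, A3, D4, moving up a 4th each time.
One more step up a 4th gives G4.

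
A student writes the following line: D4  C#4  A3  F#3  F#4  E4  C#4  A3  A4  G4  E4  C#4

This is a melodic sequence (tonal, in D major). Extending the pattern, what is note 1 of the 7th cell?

B5

With 4-note cells, note 1 of each statement runs D4, F#4, A4.
Each moves up a 3rd. Continuing: C#5 → E5 → G5 → B5.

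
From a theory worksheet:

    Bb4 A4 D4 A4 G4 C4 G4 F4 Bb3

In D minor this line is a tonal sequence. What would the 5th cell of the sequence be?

The 3-note cells begin on Bb4, A4, G4 — each down a 2nd from the last.
Extending down a 2nd: F4 → E4.
So cell 5 is E4 D4 G3.

E4 D4 G3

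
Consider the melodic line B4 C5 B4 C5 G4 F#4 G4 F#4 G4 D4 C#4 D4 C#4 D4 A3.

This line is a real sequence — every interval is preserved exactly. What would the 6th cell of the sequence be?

The 5-note cells begin on B4, F#4, C#4 — each down a 4th from the last.
Carrying on: G#3 → D#3 → A#2.
So cell 6 is A#2 B2 A#2 B2 F#2.

A#2 B2 A#2 B2 F#2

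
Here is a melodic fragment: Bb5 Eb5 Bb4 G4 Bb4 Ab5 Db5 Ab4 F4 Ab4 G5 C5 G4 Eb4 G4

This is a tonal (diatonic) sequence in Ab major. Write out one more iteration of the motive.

Taking 5-note groups, the heads are Bb5, Ab5, G5: the pattern moves down a 2nd.
From F5 the diatonic shape gives F5 Bb4 F4 Db4 F4.

F5 Bb4 F4 Db4 F4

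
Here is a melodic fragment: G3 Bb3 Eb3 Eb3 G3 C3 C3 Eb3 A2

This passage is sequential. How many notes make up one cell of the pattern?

Try groups of 3 (3 cells in 9 notes):
G3 Bb3 Eb3 | Eb3 G3 C3 | C3 Eb3 A2
Each cell is the previous one down a 3rd — so the unit is 3 notes.

3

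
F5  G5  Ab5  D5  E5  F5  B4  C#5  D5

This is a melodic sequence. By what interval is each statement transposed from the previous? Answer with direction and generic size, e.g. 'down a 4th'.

The 3-note cells begin on F5, D5, B4 — each down a 3rd from the last.
F5 to D5 is down a 3rd.

down a 3rd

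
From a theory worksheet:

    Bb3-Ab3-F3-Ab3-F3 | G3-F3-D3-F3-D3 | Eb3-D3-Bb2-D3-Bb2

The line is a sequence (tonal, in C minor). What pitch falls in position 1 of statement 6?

The unit is 5 notes. Position-1 pitches of the 3 shown cells: Bb3, G3, Eb3.
Carrying that down a 3rd forward: C3 → Ab2 → F2.

F2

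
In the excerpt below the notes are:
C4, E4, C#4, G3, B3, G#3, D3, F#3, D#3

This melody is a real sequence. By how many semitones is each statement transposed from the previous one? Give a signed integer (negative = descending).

-5

With a 3-note motive the entries are C4, G3, D3, each down a 4th from the previous.
C4 to G3 spans -5 semitones.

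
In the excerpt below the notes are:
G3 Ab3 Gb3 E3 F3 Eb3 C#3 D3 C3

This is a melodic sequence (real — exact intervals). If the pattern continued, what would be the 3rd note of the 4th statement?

The unit is 3 notes. Position-3 pitches of the 3 shown cells: Gb3, Eb3, C3.
From C3, down a 3rd gives A2.

A2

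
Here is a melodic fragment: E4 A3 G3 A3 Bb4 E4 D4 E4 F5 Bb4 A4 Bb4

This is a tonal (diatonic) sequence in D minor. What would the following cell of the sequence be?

C6 F5 E5 F5

Unit = 4 notes; the statements start on E4, Bb4, F5, moving up a 5th each time.
From C6 the diatonic shape gives C6 F5 E5 F5.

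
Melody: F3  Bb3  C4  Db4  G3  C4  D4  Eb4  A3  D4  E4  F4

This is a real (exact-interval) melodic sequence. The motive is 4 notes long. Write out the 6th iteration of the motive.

The 4-note cells begin on F3, G3, A3 — each up a 2nd from the last.
Carrying on: B3 → C#4 → D#4.
So cell 6 is D#4 G#4 A#4 B4.

D#4 G#4 A#4 B4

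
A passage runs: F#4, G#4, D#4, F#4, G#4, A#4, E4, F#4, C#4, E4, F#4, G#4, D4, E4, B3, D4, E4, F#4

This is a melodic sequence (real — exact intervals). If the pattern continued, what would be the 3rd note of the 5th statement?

G3

Grouping in 6s, the 3rd note of each cell is D#4, C#4, B3.
Each moves down a 2nd. Continuing: A3 → G3.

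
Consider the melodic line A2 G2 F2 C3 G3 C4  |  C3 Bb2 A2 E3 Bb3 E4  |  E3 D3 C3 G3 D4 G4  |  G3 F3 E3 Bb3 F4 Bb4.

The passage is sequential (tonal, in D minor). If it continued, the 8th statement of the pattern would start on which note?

The 6-note cells begin on A2, C3, E3, G3 — each up a 3rd from the last.
Extending the heads up a 3rd: Bb3 → D4 → F4 → A4.

A4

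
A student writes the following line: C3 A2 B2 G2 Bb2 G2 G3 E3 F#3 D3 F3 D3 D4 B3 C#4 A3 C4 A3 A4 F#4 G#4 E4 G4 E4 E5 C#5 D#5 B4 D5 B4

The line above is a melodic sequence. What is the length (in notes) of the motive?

There are 30 notes; a 6-note unit gives 5 cells:
C3 A2 B2 G2 Bb2 G2 | G3 E3 F#3 D3 F3 D3 | D4 B3 C#4 A3 C4 A3 | A4 F#4 G#4 E4 G4 E4 | E5 C#5 D#5 B4 D5 B4
Every group is a transposition up a 5th of the one before; no shorter unit works.

6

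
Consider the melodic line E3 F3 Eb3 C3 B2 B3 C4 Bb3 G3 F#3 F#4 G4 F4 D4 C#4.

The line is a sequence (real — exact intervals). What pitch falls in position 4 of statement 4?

Grouping in 5s, the 4th note of each cell is C3, G3, D4.
From D4, up a 5th gives A4.

A4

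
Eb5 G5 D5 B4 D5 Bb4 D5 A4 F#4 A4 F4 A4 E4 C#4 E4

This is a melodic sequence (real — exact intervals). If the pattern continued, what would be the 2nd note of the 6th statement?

Grouping in 5s, the 2nd note of each cell is G5, D5, A4.
Carrying that down a 4th forward: E4 → B3 → F#3.

F#3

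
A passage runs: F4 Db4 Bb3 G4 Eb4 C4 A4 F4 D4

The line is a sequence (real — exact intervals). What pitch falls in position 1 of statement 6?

D#5

With 3-note cells, note 1 of each statement runs F4, G4, A4.
Carrying that up a 2nd forward: B4 → C#5 → D#5.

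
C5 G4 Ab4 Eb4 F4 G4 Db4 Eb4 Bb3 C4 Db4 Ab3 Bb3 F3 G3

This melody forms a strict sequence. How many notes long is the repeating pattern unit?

There are 15 notes; a 5-note unit gives 3 cells:
C5 G4 Ab4 Eb4 F4 | G4 Db4 Eb4 Bb3 C4 | Db4 Ab3 Bb3 F3 G3
Every group is a transposition down a 4th of the one before; no shorter unit works.

5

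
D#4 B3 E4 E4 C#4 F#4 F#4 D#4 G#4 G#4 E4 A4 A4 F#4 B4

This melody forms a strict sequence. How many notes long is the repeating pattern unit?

15 notes total. Splitting into 5 groups of 3:
D#4 B3 E4 | E4 C#4 F#4 | F#4 D#4 G#4 | G#4 E4 A4 | A4 F#4 B4
Every group is a transposition up a 2nd of the one before; no shorter unit works.

3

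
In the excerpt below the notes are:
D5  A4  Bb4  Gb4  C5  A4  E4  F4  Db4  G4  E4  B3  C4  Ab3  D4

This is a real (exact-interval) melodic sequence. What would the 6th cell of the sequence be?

C#3 G#2 A2 F2 B2

Taking 5-note groups, the heads are D5, A4, E4: the pattern moves down a 4th.
Carrying on: B3 → F#3 → C#3.
So cell 6 is C#3 G#2 A2 F2 B2.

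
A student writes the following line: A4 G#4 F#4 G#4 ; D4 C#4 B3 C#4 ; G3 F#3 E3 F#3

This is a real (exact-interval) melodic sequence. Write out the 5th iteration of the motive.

F2 E2 D2 E2

Taking 4-note groups, the heads are A4, D4, G3: the pattern moves down a 5th.
Carrying on: C3 → F2.
Statement 5 starts on F2 and keeps the same exact contour: F2 E2 D2 E2.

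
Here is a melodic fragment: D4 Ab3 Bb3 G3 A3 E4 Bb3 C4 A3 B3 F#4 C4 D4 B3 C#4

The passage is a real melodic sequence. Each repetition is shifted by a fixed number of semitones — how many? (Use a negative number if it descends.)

With a 5-note motive the entries are D4, E4, F#4, each up a 2nd from the previous.
D4 to E4 spans +2 semitones.

2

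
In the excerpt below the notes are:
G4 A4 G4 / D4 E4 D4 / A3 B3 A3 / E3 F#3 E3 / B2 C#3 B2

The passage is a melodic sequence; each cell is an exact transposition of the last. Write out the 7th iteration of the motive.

The 3-note cells begin on G4, D4, A3, E3, B2 — each down a 4th from the last.
Extending down a 4th: F#2 → C#2.
So cell 7 is C#2 D#2 C#2.

C#2 D#2 C#2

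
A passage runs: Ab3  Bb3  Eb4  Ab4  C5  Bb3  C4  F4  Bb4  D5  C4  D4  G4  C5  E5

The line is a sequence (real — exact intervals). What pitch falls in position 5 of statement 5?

G#5

With 5-note cells, note 5 of each statement runs C5, D5, E5.
Carrying that up a 2nd forward: F#5 → G#5.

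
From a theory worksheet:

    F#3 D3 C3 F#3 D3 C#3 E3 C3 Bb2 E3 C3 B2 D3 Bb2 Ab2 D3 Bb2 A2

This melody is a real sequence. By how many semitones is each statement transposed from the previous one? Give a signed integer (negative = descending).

With a 6-note motive the entries are F#3, E3, D3, each down a 2nd from the previous.
F#3 to E3 spans -2 semitones.

-2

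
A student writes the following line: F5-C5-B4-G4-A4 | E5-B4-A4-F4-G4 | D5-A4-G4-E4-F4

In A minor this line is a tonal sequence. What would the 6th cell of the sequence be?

Unit = 5 notes; the statements start on F5, E5, D5, moving down a 2nd each time.
Extending down a 2nd: C5 → B4 → A4.
From A4 the diatonic shape gives A4 E4 D4 B3 C4.

A4 E4 D4 B3 C4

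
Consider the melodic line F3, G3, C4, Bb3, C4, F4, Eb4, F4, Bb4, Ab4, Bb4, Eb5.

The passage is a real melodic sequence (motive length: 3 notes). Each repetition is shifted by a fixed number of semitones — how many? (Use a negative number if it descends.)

5

Taking 3-note groups, the heads are F3, Bb3, Eb4, Ab4: the pattern moves up a 4th.
F3→Bb3 is 58 − 53 = 5 semitones.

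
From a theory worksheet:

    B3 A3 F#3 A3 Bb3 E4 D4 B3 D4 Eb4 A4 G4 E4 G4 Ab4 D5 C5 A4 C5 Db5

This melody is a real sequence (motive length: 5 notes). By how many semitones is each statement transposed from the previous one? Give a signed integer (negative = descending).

Taking 5-note groups, the heads are B3, E4, A4, D5: the pattern moves up a 4th.
Counting half-steps from B3 to E4: 5.

5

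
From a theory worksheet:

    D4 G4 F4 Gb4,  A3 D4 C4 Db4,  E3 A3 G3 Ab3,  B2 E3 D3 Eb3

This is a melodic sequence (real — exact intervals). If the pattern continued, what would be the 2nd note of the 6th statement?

With 4-note cells, note 2 of each statement runs G4, D4, A3, E3.
Carrying that down a 4th forward: B2 → F#2.

F#2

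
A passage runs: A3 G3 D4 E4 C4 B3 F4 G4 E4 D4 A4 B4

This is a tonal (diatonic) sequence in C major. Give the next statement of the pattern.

The 4-note cells begin on A3, C4, E4 — each up a 3rd from the last.
Statement 4 starts on G4 and keeps the same diatonic contour: G4 F4 C5 D5.

G4 F4 C5 D5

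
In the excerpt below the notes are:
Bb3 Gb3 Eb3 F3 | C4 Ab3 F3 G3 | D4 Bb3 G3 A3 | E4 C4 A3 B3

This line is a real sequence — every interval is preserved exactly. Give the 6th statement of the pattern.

The 4-note cells begin on Bb3, C4, D4, E4 — each up a 2nd from the last.
Carrying on: F#4 → G#4.
So cell 6 is G#4 E4 C#4 D#4.

G#4 E4 C#4 D#4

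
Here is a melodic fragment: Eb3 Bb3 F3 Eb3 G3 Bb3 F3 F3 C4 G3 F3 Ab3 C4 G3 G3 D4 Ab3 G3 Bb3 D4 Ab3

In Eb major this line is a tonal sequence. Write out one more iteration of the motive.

With a 7-note motive the entries are Eb3, F3, G3, each up a 2nd from the previous.
Statement 4 starts on Ab3 and keeps the same diatonic contour: Ab3 Eb4 Bb3 Ab3 C4 Eb4 Bb3.

Ab3 Eb4 Bb3 Ab3 C4 Eb4 Bb3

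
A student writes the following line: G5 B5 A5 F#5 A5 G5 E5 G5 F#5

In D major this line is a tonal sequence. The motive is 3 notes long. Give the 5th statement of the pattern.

C#5 E5 D5

Unit = 3 notes; the statements start on G5, F#5, E5, moving down a 2nd each time.
Extending down a 2nd: D5 → C#5.
So cell 5 is C#5 E5 D5.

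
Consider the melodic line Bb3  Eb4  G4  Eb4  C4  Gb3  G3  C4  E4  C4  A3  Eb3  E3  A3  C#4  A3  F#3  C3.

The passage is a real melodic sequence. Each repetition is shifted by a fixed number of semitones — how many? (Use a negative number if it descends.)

Unit = 6 notes; the statements start on Bb3, G3, E3, moving down a 3rd each time.
Bb3 to G3 spans -3 semitones.

-3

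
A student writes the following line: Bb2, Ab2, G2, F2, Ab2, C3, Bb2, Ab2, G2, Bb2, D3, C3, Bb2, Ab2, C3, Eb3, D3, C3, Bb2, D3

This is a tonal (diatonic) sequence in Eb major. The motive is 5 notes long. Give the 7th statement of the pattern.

Ab3 G3 F3 Eb3 G3

Taking 5-note groups, the heads are Bb2, C3, D3, Eb3: the pattern moves up a 2nd.
Extending up a 2nd: F3 → G3 → Ab3.
So cell 7 is Ab3 G3 F3 Eb3 G3.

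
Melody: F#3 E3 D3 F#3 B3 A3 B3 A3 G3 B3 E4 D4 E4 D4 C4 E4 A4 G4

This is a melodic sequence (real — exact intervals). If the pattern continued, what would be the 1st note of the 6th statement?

The unit is 6 notes. Position-1 pitches of the 3 shown cells: F#3, B3, E4.
Carrying that up a 4th forward: A4 → D5 → G5.

G5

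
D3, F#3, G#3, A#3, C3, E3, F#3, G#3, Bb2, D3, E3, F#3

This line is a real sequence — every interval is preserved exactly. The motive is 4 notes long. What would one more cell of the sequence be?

With a 4-note motive the entries are D3, C3, Bb2, each down a 2nd from the previous.
From Ab2 the exact shape gives Ab2 C3 D3 E3.

Ab2 C3 D3 E3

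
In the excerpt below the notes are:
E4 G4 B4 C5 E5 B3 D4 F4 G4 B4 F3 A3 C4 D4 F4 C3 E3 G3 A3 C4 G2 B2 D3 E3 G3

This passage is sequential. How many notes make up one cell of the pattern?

There are 25 notes; a 5-note unit gives 5 cells:
E4 G4 B4 C5 E5 | B3 D4 F4 G4 B4 | F3 A3 C4 D4 F4 | C3 E3 G3 A3 C4 | G2 B2 D3 E3 G3
That's a consistent down a 4th shift per cell, and no other grouping gives one.

5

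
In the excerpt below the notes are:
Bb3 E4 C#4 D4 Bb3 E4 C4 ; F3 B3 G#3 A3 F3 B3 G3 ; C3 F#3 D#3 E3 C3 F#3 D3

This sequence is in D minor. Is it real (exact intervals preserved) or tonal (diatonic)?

Each cell has the same semitone pattern (6, -3, 1, -4, 6, -4) — intervals are preserved exactly.
And C#4 lies outside D minor, so the sequence is real rather than tonal.

real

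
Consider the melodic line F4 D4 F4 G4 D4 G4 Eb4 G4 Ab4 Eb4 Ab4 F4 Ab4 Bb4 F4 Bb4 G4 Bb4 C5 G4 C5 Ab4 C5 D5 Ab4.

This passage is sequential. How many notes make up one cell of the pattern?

5

25 notes total. Splitting into 5 groups of 5:
F4 D4 F4 G4 D4 | G4 Eb4 G4 Ab4 Eb4 | Ab4 F4 Ab4 Bb4 F4 | Bb4 G4 Bb4 C5 G4 | C5 Ab4 C5 D5 Ab4
Every group is a transposition up a 2nd of the one before; no shorter unit works.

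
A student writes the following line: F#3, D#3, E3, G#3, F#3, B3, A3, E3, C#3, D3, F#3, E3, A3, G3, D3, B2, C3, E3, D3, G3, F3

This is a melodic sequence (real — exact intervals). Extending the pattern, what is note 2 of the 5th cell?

Grouping in 7s, the 2nd note of each cell is D#3, C#3, B2.
Each moves down a 2nd. Continuing: A2 → G2.

G2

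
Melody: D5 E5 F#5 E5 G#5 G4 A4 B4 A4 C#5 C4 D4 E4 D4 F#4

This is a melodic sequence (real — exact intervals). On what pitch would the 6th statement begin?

Eb2

With a 5-note motive the entries are D5, G4, C4, each down a 5th from the previous.
Continuing: F3 → Bb2 → Eb2. Statement 6 starts on Eb2.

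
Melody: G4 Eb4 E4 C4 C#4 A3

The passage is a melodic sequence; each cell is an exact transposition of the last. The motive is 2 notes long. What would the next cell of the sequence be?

A#3 F#3

Unit = 2 notes; the statements start on G4, E4, C#4, moving down a 3rd each time.
Statement 4 starts on A#3 and keeps the same exact contour: A#3 F#3.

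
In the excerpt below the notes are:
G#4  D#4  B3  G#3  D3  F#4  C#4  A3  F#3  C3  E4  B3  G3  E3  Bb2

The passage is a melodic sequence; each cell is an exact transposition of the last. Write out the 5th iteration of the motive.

The 5-note cells begin on G#4, F#4, E4 — each down a 2nd from the last.
Continuing the starts: D4 → C4.
From C4 the exact shape gives C4 G3 Eb3 C3 Gb2.

C4 G3 Eb3 C3 Gb2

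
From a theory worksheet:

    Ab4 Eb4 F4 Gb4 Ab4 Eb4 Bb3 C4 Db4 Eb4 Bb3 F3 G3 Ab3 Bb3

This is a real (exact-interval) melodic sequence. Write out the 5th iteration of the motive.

Taking 5-note groups, the heads are Ab4, Eb4, Bb3: the pattern moves down a 4th.
Extending down a 4th: F3 → C3.
So cell 5 is C3 G2 A2 Bb2 C3.

C3 G2 A2 Bb2 C3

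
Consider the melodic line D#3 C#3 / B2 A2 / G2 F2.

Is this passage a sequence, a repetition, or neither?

Each 2-note cell is the previous one transposed down a 3rd.

sequence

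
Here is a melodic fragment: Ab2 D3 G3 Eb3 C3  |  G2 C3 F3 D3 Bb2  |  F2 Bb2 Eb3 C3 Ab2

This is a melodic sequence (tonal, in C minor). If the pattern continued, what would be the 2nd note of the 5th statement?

Grouping in 5s, the 2nd note of each cell is D3, C3, Bb2.
Each moves down a 2nd. Continuing: Ab2 → G2.

G2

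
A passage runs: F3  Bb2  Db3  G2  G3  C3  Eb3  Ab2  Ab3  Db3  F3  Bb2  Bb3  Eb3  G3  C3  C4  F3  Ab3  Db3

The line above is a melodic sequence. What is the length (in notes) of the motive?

Try groups of 4 (5 cells in 20 notes):
F3 Bb2 Db3 G2 | G3 C3 Eb3 Ab2 | Ab3 Db3 F3 Bb2 | Bb3 Eb3 G3 C3 | C4 F3 Ab3 Db3
Each cell is the previous one up a 2nd — so the unit is 4 notes.

4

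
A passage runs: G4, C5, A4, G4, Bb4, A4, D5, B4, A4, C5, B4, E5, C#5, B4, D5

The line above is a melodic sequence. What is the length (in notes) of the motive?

5

There are 15 notes; a 5-note unit gives 3 cells:
G4 C5 A4 G4 Bb4 | A4 D5 B4 A4 C5 | B4 E5 C#5 B4 D5
Every group is a transposition up a 2nd of the one before; no shorter unit works.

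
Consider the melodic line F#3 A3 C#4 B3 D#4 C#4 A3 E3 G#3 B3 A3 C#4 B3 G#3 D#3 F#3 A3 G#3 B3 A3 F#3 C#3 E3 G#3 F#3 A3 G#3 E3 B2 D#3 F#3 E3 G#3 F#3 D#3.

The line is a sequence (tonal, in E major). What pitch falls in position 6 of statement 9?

B2

With 7-note cells, note 6 of each statement runs C#4, B3, A3, G#3, F#3.
Each moves down a 2nd. Continuing: E3 → D#3 → C#3 → B2.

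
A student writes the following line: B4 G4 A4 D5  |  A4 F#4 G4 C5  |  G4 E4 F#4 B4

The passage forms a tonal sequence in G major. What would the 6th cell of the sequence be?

D4 B3 C4 F#4

With a 4-note motive the entries are B4, A4, G4, each down a 2nd from the previous.
Continuing the starts: F#4 → E4 → D4.
So cell 6 is D4 B3 C4 F#4.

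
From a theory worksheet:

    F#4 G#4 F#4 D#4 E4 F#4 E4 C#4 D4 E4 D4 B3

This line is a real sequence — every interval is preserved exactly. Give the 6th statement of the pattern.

Ab3 Bb3 Ab3 F3

Unit = 4 notes; the statements start on F#4, E4, D4, moving down a 2nd each time.
Carrying on: C4 → Bb3 → Ab3.
From Ab3 the exact shape gives Ab3 Bb3 Ab3 F3.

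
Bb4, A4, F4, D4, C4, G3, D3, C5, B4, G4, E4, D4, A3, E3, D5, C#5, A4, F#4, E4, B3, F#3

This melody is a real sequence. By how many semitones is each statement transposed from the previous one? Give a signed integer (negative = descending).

Taking 7-note groups, the heads are Bb4, C5, D5: the pattern moves up a 2nd.
Bb4 to C5 spans +2 semitones.

2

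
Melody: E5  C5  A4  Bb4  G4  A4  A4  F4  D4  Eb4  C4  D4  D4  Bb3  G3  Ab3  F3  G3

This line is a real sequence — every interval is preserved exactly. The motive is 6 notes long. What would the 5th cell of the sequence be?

C3 Ab2 F2 Gb2 Eb2 F2

With a 6-note motive the entries are E5, A4, D4, each down a 5th from the previous.
Carrying on: G3 → C3.
From C3 the exact shape gives C3 Ab2 F2 Gb2 Eb2 F2.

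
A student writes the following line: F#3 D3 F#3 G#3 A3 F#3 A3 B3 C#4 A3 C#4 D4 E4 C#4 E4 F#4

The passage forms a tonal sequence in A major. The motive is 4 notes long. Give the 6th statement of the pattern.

With a 4-note motive the entries are F#3, A3, C#4, E4, each up a 3rd from the previous.
Extending up a 3rd: G#4 → B4.
So cell 6 is B4 G#4 B4 C#5.

B4 G#4 B4 C#5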